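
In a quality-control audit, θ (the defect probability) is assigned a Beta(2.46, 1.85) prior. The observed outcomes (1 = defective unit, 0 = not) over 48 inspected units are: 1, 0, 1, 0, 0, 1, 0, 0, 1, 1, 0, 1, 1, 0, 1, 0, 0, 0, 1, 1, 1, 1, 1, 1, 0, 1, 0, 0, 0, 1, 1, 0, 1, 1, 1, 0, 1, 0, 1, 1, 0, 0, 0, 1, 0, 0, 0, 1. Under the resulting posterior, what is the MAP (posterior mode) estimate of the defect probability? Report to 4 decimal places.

The Beta prior is conjugate to a Binomial/Bernoulli likelihood; the update adds successes to α and failures to β.
Posterior: Beta(α+k, β+n−k) = Beta(2.46+25, 1.85+23) = Beta(27.46, 24.85).
Mode of Beta(a,b) for a,b>1 is (a−1)/(a+b−2) = 26.46/50.31 = 0.5259.

0.5259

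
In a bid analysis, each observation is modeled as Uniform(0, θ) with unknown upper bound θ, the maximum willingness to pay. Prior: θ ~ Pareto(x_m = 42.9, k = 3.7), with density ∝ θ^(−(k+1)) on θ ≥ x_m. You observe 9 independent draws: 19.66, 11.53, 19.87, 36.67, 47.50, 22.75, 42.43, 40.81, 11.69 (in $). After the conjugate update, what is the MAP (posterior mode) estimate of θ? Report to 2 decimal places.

47.50

A Pareto(scale x_m, shape k) prior on the upper bound θ of Uniform(0, θ) is conjugate: posterior is Pareto(max(x_m, max xᵢ), k + n).
Sample maximum = 47.50; prior scale x_m = 42.9 → posterior scale = max = 47.50.
Posterior shape = 3.7 + 9 = 12.7.
The Pareto density is decreasing on [x_m, ∞), so the mode is x_m = 47.50.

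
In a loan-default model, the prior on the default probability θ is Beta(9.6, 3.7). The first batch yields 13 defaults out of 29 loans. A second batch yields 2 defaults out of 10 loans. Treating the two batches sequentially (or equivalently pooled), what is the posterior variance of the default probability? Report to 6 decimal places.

The Beta prior is conjugate to a Binomial/Bernoulli likelihood; the update adds successes to α and failures to β.
After batch 1: Beta(9.6+13, 3.7+16) = Beta(22.6, 19.7).
After batch 2: Beta(22.6+2, 19.7+8) = Beta(24.6, 27.7).
Var = αβ/((α+β)²(α+β+1)) = 24.6·27.7/(52.3²·53.3) = 0.004674.

0.004674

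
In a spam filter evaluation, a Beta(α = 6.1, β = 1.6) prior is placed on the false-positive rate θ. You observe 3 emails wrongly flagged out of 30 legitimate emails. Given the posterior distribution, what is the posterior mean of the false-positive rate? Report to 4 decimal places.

0.2414

The Beta prior is conjugate to a Binomial/Bernoulli likelihood; the update adds successes to α and failures to β.
Posterior: Beta(α+k, β+n−k) = Beta(6.1+3, 1.6+27) = Beta(9.1, 28.6).
Posterior mean = α/(α+β) = 9.1/37.7 = 0.2414.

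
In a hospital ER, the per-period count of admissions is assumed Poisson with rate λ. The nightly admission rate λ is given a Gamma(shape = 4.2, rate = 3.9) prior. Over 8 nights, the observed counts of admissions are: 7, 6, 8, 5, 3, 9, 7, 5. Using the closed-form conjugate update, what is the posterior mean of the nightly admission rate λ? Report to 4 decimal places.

4.5546

With a Gamma(shape α, rate β) prior, the Poisson likelihood is conjugate: the posterior is Gamma(α + ΣXᵢ, β + n).
Sum of counts S = 50 over n = 8 nights.
Posterior: Gamma(α+S, β+n) = Gamma(4.2+50, 3.9+8) = Gamma(54.2, 11.9).
Posterior mean = α/β = 54.2/11.9 = 4.5546.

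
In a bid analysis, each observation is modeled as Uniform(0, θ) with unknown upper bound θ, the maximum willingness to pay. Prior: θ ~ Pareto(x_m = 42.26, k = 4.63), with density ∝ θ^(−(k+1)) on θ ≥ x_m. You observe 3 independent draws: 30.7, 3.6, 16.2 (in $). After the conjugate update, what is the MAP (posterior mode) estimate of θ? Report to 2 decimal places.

42.26

A Pareto(scale x_m, shape k) prior on the upper bound θ of Uniform(0, θ) is conjugate: posterior is Pareto(max(x_m, max xᵢ), k + n).
Sample maximum = 30.7; prior scale x_m = 42.26 → posterior scale = max = 42.26.
Posterior shape = 4.63 + 3 = 7.63.
The Pareto density is decreasing on [x_m, ∞), so the mode is x_m = 42.26.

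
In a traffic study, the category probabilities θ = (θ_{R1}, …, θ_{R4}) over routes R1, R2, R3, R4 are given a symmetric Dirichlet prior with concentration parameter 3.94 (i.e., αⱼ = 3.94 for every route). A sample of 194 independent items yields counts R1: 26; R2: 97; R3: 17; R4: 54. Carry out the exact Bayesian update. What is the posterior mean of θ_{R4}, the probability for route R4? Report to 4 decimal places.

The Dirichlet prior is conjugate to the Multinomial likelihood: each posterior αⱼ = prior αⱼ + observed count nⱼ.
Posterior concentration: (29.94, 100.94, 20.94, 57.94), total = 209.76.
E[θ_{R4}|data] = α_{R4}/Σα = 57.94/209.76 = 0.2762.

0.2762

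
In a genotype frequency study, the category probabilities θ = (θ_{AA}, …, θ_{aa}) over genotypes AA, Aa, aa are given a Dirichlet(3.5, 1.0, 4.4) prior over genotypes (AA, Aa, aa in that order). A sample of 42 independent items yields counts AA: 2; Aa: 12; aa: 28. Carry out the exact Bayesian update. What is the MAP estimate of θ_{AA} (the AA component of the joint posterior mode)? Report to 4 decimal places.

0.0939

The Dirichlet prior is conjugate to the Multinomial likelihood: each posterior αⱼ = prior αⱼ + observed count nⱼ.
Posterior concentration: (5.5, 13.0, 32.4), total = 50.9.
Joint mode component: (α_{AA}−1)/(Σα−K) = 4.5/47.9 = 0.0939.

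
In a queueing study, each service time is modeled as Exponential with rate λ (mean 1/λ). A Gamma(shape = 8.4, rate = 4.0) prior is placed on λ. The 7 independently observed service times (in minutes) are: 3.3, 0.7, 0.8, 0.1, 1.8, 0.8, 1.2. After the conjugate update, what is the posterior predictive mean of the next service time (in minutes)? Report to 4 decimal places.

0.8819

With a Gamma(shape α, rate β) prior on the exponential rate λ, the posterior after n observations with total T = Σxᵢ is Gamma(α+n, β+T).
Sum of observations T = 8.7 minutes; n = 7.
Posterior: Gamma(8.4+7, 4.0+8.7) = Gamma(15.4, 12.7).
The predictive distribution for the next observation is Lomax; its mean is β/(α−1) = 12.7/14.4 = 0.8819.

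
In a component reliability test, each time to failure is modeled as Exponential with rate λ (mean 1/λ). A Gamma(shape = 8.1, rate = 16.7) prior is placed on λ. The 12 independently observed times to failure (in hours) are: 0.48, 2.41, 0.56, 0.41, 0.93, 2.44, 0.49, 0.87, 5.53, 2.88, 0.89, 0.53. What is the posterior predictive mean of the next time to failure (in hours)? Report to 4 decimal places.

1.8387

With a Gamma(shape α, rate β) prior on the exponential rate λ, the posterior after n observations with total T = Σxᵢ is Gamma(α+n, β+T).
Sum of observations T = 18.42 hours; n = 12.
Posterior: Gamma(8.1+12, 16.7+18.42) = Gamma(20.1, 35.12).
The predictive distribution for the next observation is Lomax; its mean is β/(α−1) = 35.12/19.1 = 1.8387.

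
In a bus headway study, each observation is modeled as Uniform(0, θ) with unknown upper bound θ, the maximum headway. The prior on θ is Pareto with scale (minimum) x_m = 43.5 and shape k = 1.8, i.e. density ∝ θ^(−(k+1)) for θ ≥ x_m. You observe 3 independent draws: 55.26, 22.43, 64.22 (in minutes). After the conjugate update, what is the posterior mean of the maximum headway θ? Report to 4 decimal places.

A Pareto(scale x_m, shape k) prior on the upper bound θ of Uniform(0, θ) is conjugate: posterior is Pareto(max(x_m, max xᵢ), k + n).
Sample maximum = 64.22; prior scale x_m = 43.5 → posterior scale = max = 64.22.
Posterior shape = 1.8 + 3 = 4.8.
E[θ|data] = k·x_m/(k−1) = 4.8·64.22/3.8 = 81.1200.

81.1200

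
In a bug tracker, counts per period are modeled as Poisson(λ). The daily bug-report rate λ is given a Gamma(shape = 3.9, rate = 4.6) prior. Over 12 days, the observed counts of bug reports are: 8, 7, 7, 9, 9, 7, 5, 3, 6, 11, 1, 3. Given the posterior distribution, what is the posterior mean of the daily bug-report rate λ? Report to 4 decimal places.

4.8133

With a Gamma(shape α, rate β) prior, the Poisson likelihood is conjugate: the posterior is Gamma(α + ΣXᵢ, β + n).
Sum of counts S = 76 over n = 12 days.
Posterior: Gamma(α+S, β+n) = Gamma(3.9+76, 4.6+12) = Gamma(79.9, 16.6).
Posterior mean = α/β = 79.9/16.6 = 4.8133.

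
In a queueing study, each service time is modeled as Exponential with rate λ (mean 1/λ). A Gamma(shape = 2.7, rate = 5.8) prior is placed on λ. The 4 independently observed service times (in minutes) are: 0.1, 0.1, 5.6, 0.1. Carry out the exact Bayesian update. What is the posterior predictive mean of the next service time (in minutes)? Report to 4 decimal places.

2.0526

With a Gamma(shape α, rate β) prior on the exponential rate λ, the posterior after n observations with total T = Σxᵢ is Gamma(α+n, β+T).
Sum of observations T = 5.9 minutes; n = 4.
Posterior: Gamma(2.7+4, 5.8+5.9) = Gamma(6.7, 11.7).
The predictive distribution for the next observation is Lomax; its mean is β/(α−1) = 11.7/5.7 = 2.0526.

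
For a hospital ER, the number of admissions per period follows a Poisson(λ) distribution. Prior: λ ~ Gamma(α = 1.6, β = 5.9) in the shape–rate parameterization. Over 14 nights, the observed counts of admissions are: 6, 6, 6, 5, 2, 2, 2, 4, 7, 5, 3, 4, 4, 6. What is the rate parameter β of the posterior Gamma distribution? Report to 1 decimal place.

With a Gamma(shape α, rate β) prior, the Poisson likelihood is conjugate: the posterior is Gamma(α + ΣXᵢ, β + n).
Sum of counts S = 62 over n = 14 nights.
Posterior: Gamma(α+S, β+n) = Gamma(1.6+62, 5.9+14) = Gamma(63.6, 19.9).
Posterior β = 19.9.

19.9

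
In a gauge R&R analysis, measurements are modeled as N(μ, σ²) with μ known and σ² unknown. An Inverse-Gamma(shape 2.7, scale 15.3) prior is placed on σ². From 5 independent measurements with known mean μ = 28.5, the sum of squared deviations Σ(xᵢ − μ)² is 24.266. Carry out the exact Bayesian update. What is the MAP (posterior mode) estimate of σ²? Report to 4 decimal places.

With known mean μ and an Inverse-Gamma(α, β) prior on σ², the Normal likelihood is conjugate: posterior is Inv-Gamma(α + n/2, β + Σ(xᵢ−μ)²/2).
Posterior: Inv-Gamma(2.7 + 5/2, 15.3 + 24.266/2) = Inv-Gamma(5.20, 27.4330).
Mode = β/(α+1) = 27.4330/6.20 = 4.4247.

4.4247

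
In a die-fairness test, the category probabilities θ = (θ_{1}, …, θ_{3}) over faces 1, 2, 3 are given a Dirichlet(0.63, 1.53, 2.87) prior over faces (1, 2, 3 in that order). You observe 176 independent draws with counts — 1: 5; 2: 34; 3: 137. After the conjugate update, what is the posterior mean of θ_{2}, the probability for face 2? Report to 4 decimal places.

The Dirichlet prior is conjugate to the Multinomial likelihood: each posterior αⱼ = prior αⱼ + observed count nⱼ.
Posterior concentration: (5.63, 35.53, 139.87), total = 181.03.
E[θ_{2}|data] = α_{2}/Σα = 35.53/181.03 = 0.1963.

0.1963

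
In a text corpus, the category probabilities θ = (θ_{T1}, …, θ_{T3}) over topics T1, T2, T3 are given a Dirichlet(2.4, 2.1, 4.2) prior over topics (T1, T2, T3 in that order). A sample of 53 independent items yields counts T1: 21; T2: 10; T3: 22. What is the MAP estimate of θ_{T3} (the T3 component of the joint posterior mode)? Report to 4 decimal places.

0.4293

The Dirichlet prior is conjugate to the Multinomial likelihood: each posterior αⱼ = prior αⱼ + observed count nⱼ.
Posterior concentration: (23.4, 12.1, 26.2), total = 61.7.
Joint mode component: (α_{T3}−1)/(Σα−K) = 25.2/58.7 = 0.4293.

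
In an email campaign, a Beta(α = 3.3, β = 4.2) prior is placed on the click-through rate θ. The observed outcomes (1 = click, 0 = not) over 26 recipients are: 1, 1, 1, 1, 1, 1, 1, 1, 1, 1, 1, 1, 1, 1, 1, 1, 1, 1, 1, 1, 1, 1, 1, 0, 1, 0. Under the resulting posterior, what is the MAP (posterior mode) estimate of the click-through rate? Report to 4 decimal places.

0.8349

The Beta prior is conjugate to a Binomial/Bernoulli likelihood; the update adds successes to α and failures to β.
Posterior: Beta(α+k, β+n−k) = Beta(3.3+24, 4.2+2) = Beta(27.3, 6.2).
Mode of Beta(a,b) for a,b>1 is (a−1)/(a+b−2) = 26.3/31.5 = 0.8349.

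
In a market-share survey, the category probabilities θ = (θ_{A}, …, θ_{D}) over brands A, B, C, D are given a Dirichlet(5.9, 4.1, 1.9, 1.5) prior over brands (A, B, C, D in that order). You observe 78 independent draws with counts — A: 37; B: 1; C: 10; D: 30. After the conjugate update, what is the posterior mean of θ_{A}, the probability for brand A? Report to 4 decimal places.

0.4694

The Dirichlet prior is conjugate to the Multinomial likelihood: each posterior αⱼ = prior αⱼ + observed count nⱼ.
Posterior concentration: (42.9, 5.1, 11.9, 31.5), total = 91.4.
E[θ_{A}|data] = α_{A}/Σα = 42.9/91.4 = 0.4694.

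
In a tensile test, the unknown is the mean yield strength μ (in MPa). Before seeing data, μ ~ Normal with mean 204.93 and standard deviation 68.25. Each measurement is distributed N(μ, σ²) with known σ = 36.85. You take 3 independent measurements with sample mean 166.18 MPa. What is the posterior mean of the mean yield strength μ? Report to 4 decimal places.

For Normal data with known variance σ², a Normal(μ₀, σ₀²) prior on μ is conjugate. Posterior precision = 1/σ₀² + n/σ²; posterior mean is the precision-weighted average of μ₀ and x̄.
n·x̄ = 3·166.18 = 498.54.
σ₀² = 68.25² = 4658.0625, σ² = 36.85² = 1357.9225; σ² + n·σ₀² = 1357.9225 + 3·4658.0625 = 15332.11.
Posterior mean = (μ₀/σ₀² + n·x̄/σ²)/(1/σ₀² + n/σ²) = (σ²·μ₀ + σ₀²·n·x̄)/(σ² + n·σ₀²) = (1357.9225·204.93 + 4658.0625·498.54)/15332.11 = 2600509.536675/15332.11 = 169.6120.

169.6120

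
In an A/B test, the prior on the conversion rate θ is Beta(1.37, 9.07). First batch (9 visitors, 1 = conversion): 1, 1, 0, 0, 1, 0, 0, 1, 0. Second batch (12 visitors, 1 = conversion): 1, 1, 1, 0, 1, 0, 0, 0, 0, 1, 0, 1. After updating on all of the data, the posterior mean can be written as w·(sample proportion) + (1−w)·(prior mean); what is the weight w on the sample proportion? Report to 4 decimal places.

0.6679

The Beta prior is conjugate to a Binomial/Bernoulli likelihood; the update adds successes to α and failures to β.
Total number of visitors: n = 9 + 12 = 21.
Posterior mean = (α₀+k)/(α₀+β₀+n) = [n/(α₀+β₀+n)]·(k/n) + [(α₀+β₀)/(α₀+β₀+n)]·α₀/(α₀+β₀), so only n and the prior enter the weight.
The weight on the data is w = n/(α₀+β₀+n) = 21/(1.37+9.07+21) = 21/31.44 = 0.6679.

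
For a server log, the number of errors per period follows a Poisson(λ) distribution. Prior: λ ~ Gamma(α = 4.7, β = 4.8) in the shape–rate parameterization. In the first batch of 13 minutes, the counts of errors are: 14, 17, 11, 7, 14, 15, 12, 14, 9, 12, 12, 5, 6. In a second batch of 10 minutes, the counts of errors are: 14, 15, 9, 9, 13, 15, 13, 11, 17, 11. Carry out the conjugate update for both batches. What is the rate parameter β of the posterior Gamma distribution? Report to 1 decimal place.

27.8

With a Gamma(shape α, rate β) prior, the Poisson likelihood is conjugate: the posterior is Gamma(α + ΣXᵢ, β + n).
Batch 1: sum of counts S = 148 over n = 13 minutes.
After batch 1: Gamma(α+S, β+n) = Gamma(4.7+148, 4.8+13) = Gamma(152.7, 17.8).
Batch 2: sum of counts S = 127 over n = 10 minutes.
After batch 2: Gamma(α+S, β+n) = Gamma(152.7+127, 17.8+10) = Gamma(279.7, 27.8).
Posterior β = 27.8.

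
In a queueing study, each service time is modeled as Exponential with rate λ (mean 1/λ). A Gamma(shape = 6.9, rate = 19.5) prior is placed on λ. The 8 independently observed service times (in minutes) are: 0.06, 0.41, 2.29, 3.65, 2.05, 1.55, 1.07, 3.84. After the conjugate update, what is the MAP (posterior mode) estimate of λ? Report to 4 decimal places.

0.4038

With a Gamma(shape α, rate β) prior on the exponential rate λ, the posterior after n observations with total T = Σxᵢ is Gamma(α+n, β+T).
Sum of observations T = 14.92 minutes; n = 8.
Posterior: Gamma(6.9+8, 19.5+14.92) = Gamma(14.9, 34.42).
Mode = (α−1)/β = 0.4038.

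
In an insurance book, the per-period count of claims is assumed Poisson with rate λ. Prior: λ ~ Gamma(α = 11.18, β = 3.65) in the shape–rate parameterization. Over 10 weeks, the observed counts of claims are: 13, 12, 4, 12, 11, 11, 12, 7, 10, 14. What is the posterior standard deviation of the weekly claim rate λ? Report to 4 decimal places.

With a Gamma(shape α, rate β) prior, the Poisson likelihood is conjugate: the posterior is Gamma(α + ΣXᵢ, β + n).
Sum of counts S = 106 over n = 10 weeks.
Posterior: Gamma(α+S, β+n) = Gamma(11.18+106, 3.65+10) = Gamma(117.18, 13.65).
SD = √α/β = √117.18/13.65 = 0.7930.

0.7930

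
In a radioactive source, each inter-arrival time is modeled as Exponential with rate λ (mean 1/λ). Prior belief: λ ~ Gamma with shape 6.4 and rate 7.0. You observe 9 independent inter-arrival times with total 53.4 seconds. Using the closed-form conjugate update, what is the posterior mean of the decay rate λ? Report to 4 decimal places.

0.2550

With a Gamma(shape α, rate β) prior on the exponential rate λ, the posterior after n observations with total T = Σxᵢ is Gamma(α+n, β+T).
Posterior: Gamma(6.4+9, 7.0+53.4) = Gamma(15.4, 60.4).
Posterior mean of λ = α/β = 15.4/60.4 = 0.2550.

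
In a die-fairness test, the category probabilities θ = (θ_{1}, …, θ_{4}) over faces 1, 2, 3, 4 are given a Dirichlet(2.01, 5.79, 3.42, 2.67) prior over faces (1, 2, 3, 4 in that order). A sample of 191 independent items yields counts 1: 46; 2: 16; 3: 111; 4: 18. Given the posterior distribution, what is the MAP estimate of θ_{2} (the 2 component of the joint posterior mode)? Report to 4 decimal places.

The Dirichlet prior is conjugate to the Multinomial likelihood: each posterior αⱼ = prior αⱼ + observed count nⱼ.
Posterior concentration: (48.01, 21.79, 114.42, 20.67), total = 204.89.
Joint mode component: (α_{2}−1)/(Σα−K) = 20.79/200.89 = 0.1035.

0.1035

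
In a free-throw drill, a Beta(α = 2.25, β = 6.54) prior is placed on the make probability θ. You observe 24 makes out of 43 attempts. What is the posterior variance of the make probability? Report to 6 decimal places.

0.004735

The Beta prior is conjugate to a Binomial/Bernoulli likelihood; the update adds successes to α and failures to β.
Posterior: Beta(α+k, β+n−k) = Beta(2.25+24, 6.54+19) = Beta(26.25, 25.54).
Var = αβ/((α+β)²(α+β+1)) = 26.25·25.54/(51.79²·52.79) = 0.004735.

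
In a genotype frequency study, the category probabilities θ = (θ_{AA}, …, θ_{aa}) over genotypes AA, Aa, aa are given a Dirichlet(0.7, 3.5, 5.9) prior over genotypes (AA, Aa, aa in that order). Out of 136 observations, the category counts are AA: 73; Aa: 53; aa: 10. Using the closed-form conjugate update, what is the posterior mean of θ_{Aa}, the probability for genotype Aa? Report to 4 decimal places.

The Dirichlet prior is conjugate to the Multinomial likelihood: each posterior αⱼ = prior αⱼ + observed count nⱼ.
Posterior concentration: (73.7, 56.5, 15.9), total = 146.1.
E[θ_{Aa}|data] = α_{Aa}/Σα = 56.5/146.1 = 0.3867.

0.3867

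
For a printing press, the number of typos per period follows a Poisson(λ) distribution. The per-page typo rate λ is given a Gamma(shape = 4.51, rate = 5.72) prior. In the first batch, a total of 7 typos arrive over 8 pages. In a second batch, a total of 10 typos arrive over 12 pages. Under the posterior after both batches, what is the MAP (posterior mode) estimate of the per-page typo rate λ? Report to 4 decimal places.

With a Gamma(shape α, rate β) prior, the Poisson likelihood is conjugate: the posterior is Gamma(α + ΣXᵢ, β + n).
After batch 1: Gamma(α+S, β+n) = Gamma(4.51+7, 5.72+8) = Gamma(11.51, 13.72).
After batch 2: Gamma(α+S, β+n) = Gamma(11.51+10, 13.72+12) = Gamma(21.51, 25.72).
Mode of Gamma(α,β) for α≥1 is (α−1)/β = 20.51/25.72 = 0.7974.

0.7974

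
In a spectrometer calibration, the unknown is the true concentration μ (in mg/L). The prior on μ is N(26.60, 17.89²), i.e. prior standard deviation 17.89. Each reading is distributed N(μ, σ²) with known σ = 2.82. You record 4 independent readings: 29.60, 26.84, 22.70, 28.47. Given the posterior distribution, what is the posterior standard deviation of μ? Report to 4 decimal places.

For Normal data with known variance σ², a Normal(μ₀, σ₀²) prior on μ is conjugate. Posterior precision = 1/σ₀² + n/σ²; posterior mean is the precision-weighted average of μ₀ and x̄.
σ₀² = 17.89² = 320.0521, σ² = 2.82² = 7.9524; σ² + n·σ₀² = 7.9524 + 4·320.0521 = 1288.1608.
Posterior precision = 1/σ₀² + n/σ² = 1/320.0521 + 4/7.9524 = (σ² + n·σ₀²)/(σ₀²σ²) = 1288.1608/(320.0521·7.9524); posterior variance σₙ² = σ₀²σ²/(σ² + n·σ₀²) = 320.0521·7.9524/1288.1608 = 1.975827.
Posterior SD = √σₙ² = √(320.0521·7.9524/1288.1608) = 1.4056.

1.4056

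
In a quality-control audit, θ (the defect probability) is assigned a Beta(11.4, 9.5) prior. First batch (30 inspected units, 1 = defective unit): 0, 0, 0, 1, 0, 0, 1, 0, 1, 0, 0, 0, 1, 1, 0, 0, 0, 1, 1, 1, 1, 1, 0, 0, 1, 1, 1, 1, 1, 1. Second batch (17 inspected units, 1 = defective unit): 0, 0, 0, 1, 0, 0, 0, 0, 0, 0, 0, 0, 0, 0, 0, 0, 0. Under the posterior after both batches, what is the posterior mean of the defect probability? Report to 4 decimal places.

The Beta prior is conjugate to a Binomial/Bernoulli likelihood; the update adds successes to α and failures to β.
After batch 1: Beta(11.4+16, 9.5+14) = Beta(27.4, 23.5).
After batch 2: Beta(27.4+1, 23.5+16) = Beta(28.4, 39.5).
Posterior mean = α/(α+β) = 28.4/67.9 = 0.4183.

0.4183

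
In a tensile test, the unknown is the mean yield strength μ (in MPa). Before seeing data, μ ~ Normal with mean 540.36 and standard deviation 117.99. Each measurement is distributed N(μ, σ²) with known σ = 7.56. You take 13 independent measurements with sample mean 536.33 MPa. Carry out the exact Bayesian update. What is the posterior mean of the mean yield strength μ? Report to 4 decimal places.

536.3313

For Normal data with known variance σ², a Normal(μ₀, σ₀²) prior on μ is conjugate. Posterior precision = 1/σ₀² + n/σ²; posterior mean is the precision-weighted average of μ₀ and x̄.
n·x̄ = 13·536.33 = 6972.29.
σ₀² = 117.99² = 13921.6401, σ² = 7.56² = 57.1536; σ² + n·σ₀² = 57.1536 + 13·13921.6401 = 181038.4749.
Posterior mean = (μ₀/σ₀² + n·x̄/σ²)/(1/σ₀² + n/σ²) = (σ²·μ₀ + σ₀²·n·x̄)/(σ² + n·σ₀²) = (57.1536·540.36 + 13921.6401·6972.29)/181038.4749 = 97096595.572125/181038.4749 = 536.3313.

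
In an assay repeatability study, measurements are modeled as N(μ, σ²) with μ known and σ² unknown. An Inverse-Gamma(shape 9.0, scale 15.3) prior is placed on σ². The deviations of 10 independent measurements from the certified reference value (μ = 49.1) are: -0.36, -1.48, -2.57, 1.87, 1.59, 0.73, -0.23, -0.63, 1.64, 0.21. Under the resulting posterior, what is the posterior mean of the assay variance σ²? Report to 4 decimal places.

With known mean μ and an Inverse-Gamma(α, β) prior on σ², the Normal likelihood is conjugate: posterior is Inv-Gamma(α + n/2, β + Σ(xᵢ−μ)²/2).
Σ(xᵢ−μ)² = (-0.36)² + (-1.48)² + (-2.57)² + (1.87)² + (1.59)² + (0.73)² + (-0.23)² + (-0.63)² + (1.64)² + (0.21)² = 18.6663.
Posterior: Inv-Gamma(9.0 + 10/2, 15.3 + 18.6663/2) = Inv-Gamma(14.00, 24.63315).
E[σ²|data] = β/(α−1) = 24.63315/13.00 = 1.8949.

1.8949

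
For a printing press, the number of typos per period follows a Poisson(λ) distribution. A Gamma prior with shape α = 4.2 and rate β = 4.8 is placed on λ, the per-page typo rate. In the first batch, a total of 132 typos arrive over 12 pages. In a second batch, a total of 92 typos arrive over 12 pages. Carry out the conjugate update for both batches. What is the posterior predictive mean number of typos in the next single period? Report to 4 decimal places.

With a Gamma(shape α, rate β) prior, the Poisson likelihood is conjugate: the posterior is Gamma(α + ΣXᵢ, β + n).
After batch 1: Gamma(α+S, β+n) = Gamma(4.2+132, 4.8+12) = Gamma(136.2, 16.8).
After batch 2: Gamma(α+S, β+n) = Gamma(136.2+92, 16.8+12) = Gamma(228.2, 28.8).
The predictive distribution for one future period is NegBinom with mean α/β = 7.9236.

7.9236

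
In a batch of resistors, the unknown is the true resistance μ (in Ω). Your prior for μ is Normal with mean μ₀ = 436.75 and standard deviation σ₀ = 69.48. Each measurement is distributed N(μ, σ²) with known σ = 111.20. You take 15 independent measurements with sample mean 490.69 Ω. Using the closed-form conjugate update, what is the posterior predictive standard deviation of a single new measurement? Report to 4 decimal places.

For Normal data with known variance σ², a Normal(μ₀, σ₀²) prior on μ is conjugate. Posterior precision = 1/σ₀² + n/σ²; posterior mean is the precision-weighted average of μ₀ and x̄.
σ₀² = 69.48² = 4827.4704, σ² = 111.20² = 12365.44; σ² + n·σ₀² = 12365.44 + 15·4827.4704 = 84777.496.
Posterior precision = 1/σ₀² + n/σ² = 1/4827.4704 + 15/12365.44 = (σ² + n·σ₀²)/(σ₀²σ²) = 84777.496/(4827.4704·12365.44); posterior variance σₙ² = σ₀²σ²/(σ² + n·σ₀²) = 4827.4704·12365.44/84777.496 = 704.123127.
Predictive variance for one new observation = σₙ² + σ² = 4827.4704·12365.44/84777.496 + 12365.44 = σ²·(σ₀² + 84777.496)/84777.496 = 12365.44·89604.9664/84777.496 = 13069.563127; SD = √(12365.44·89604.9664/84777.496) = 114.3222.

114.3222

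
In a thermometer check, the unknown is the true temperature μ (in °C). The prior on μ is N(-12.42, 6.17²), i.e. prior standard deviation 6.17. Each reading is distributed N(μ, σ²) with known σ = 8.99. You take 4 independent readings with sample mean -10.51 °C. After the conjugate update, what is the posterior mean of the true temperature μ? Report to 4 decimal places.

-11.1722

For Normal data with known variance σ², a Normal(μ₀, σ₀²) prior on μ is conjugate. Posterior precision = 1/σ₀² + n/σ²; posterior mean is the precision-weighted average of μ₀ and x̄.
n·x̄ = 4·(-10.51) = -42.04.
σ₀² = 6.17² = 38.0689, σ² = 8.99² = 80.8201; σ² + n·σ₀² = 80.8201 + 4·38.0689 = 233.0957.
Posterior mean = (μ₀/σ₀² + n·x̄/σ²)/(1/σ₀² + n/σ²) = (σ²·μ₀ + σ₀²·n·x̄)/(σ² + n·σ₀²) = (80.8201·(-12.42) + 38.0689·(-42.04))/233.0957 = -2604.202198/233.0957 = -11.1722.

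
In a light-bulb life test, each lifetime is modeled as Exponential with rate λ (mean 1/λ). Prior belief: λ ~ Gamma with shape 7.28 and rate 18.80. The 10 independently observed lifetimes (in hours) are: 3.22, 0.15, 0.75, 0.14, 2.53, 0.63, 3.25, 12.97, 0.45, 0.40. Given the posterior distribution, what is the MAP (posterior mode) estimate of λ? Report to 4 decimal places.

0.3761

With a Gamma(shape α, rate β) prior on the exponential rate λ, the posterior after n observations with total T = Σxᵢ is Gamma(α+n, β+T).
Sum of observations T = 24.49 hours; n = 10.
Posterior: Gamma(7.28+10, 18.80+24.49) = Gamma(17.28, 43.29).
Mode = (α−1)/β = 0.3761.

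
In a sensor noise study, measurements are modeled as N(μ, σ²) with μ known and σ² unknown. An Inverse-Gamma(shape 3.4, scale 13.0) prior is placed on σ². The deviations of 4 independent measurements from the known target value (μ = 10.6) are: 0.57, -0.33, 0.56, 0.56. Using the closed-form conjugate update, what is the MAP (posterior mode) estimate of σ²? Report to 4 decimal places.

With known mean μ and an Inverse-Gamma(α, β) prior on σ², the Normal likelihood is conjugate: posterior is Inv-Gamma(α + n/2, β + Σ(xᵢ−μ)²/2).
Σ(xᵢ−μ)² = (0.57)² + (-0.33)² + (0.56)² + (0.56)² = 1.0610.
Posterior: Inv-Gamma(3.4 + 4/2, 13.0 + 1.0610/2) = Inv-Gamma(5.40, 13.53050).
Mode = β/(α+1) = 13.53050/6.40 = 2.1141.

2.1141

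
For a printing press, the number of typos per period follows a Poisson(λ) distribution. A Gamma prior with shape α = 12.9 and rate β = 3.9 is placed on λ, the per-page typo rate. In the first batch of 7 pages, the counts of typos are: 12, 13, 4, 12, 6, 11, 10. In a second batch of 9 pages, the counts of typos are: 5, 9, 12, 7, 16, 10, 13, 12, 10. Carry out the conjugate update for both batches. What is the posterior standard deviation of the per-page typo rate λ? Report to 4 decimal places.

0.6646

With a Gamma(shape α, rate β) prior, the Poisson likelihood is conjugate: the posterior is Gamma(α + ΣXᵢ, β + n).
Batch 1: sum of counts S = 68 over n = 7 pages.
After batch 1: Gamma(α+S, β+n) = Gamma(12.9+68, 3.9+7) = Gamma(80.9, 10.9).
Batch 2: sum of counts S = 94 over n = 9 pages.
After batch 2: Gamma(α+S, β+n) = Gamma(80.9+94, 10.9+9) = Gamma(174.9, 19.9).
SD = √α/β = √174.9/19.9 = 0.6646.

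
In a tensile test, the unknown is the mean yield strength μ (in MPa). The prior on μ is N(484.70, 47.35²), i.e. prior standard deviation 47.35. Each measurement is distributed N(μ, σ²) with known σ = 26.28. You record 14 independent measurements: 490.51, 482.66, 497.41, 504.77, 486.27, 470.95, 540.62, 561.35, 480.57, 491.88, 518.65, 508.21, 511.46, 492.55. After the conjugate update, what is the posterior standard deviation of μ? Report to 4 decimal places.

For Normal data with known variance σ², a Normal(μ₀, σ₀²) prior on μ is conjugate. Posterior precision = 1/σ₀² + n/σ²; posterior mean is the precision-weighted average of μ₀ and x̄.
σ₀² = 47.35² = 2242.0225, σ² = 26.28² = 690.6384; σ² + n·σ₀² = 690.6384 + 14·2242.0225 = 32078.9534.
Posterior precision = 1/σ₀² + n/σ² = 1/2242.0225 + 14/690.6384 = (σ² + n·σ₀²)/(σ₀²σ²) = 32078.9534/(2242.0225·690.6384); posterior variance σₙ² = σ₀²σ²/(σ² + n·σ₀²) = 2242.0225·690.6384/32078.9534 = 48.269244.
Posterior SD = √σₙ² = √(2242.0225·690.6384/32078.9534) = 6.9476.

6.9476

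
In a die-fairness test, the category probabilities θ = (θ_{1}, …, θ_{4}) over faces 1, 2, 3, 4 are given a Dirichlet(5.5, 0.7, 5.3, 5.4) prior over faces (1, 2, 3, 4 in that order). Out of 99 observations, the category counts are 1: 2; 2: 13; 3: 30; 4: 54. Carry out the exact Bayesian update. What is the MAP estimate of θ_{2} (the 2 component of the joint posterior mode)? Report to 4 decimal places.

The Dirichlet prior is conjugate to the Multinomial likelihood: each posterior αⱼ = prior αⱼ + observed count nⱼ.
Posterior concentration: (7.5, 13.7, 35.3, 59.4), total = 115.9.
Joint mode component: (α_{2}−1)/(Σα−K) = 12.7/111.9 = 0.1135.

0.1135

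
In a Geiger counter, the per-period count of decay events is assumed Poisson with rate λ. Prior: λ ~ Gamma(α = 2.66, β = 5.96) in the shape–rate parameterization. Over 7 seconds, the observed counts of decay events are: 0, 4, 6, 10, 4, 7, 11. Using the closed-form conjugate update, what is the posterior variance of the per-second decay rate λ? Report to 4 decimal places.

With a Gamma(shape α, rate β) prior, the Poisson likelihood is conjugate: the posterior is Gamma(α + ΣXᵢ, β + n).
Sum of counts S = 42 over n = 7 seconds.
Posterior: Gamma(α+S, β+n) = Gamma(2.66+42, 5.96+7) = Gamma(44.66, 12.96).
Var = α/β² = 44.66/12.96² = 0.2659.

0.2659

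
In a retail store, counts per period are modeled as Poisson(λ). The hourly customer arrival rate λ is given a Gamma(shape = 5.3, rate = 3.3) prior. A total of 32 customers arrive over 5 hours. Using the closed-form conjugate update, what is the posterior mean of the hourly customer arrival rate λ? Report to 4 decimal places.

4.4940

With a Gamma(shape α, rate β) prior, the Poisson likelihood is conjugate: the posterior is Gamma(α + ΣXᵢ, β + n).
Posterior: Gamma(α+S, β+n) = Gamma(5.3+32, 3.3+5) = Gamma(37.3, 8.3).
Posterior mean = α/β = 37.3/8.3 = 4.4940.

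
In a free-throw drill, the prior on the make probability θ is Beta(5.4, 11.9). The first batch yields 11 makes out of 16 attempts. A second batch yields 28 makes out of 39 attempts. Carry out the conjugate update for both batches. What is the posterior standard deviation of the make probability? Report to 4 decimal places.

0.0569

The Beta prior is conjugate to a Binomial/Bernoulli likelihood; the update adds successes to α and failures to β.
After batch 1: Beta(5.4+11, 11.9+5) = Beta(16.4, 16.9).
After batch 2: Beta(16.4+28, 16.9+11) = Beta(44.4, 27.9).
Var = αβ/((α+β)²(α+β+1)) = 44.4·27.9/(72.3²·73.3) = 0.00323301; SD = √0.00323301 = 0.0569.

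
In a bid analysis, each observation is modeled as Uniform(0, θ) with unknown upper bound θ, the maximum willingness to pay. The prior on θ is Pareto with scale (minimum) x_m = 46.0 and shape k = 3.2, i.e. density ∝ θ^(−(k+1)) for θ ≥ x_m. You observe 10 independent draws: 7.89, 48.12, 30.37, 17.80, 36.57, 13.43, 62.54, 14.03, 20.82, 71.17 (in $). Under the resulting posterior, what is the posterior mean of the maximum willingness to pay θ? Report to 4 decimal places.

77.0036

A Pareto(scale x_m, shape k) prior on the upper bound θ of Uniform(0, θ) is conjugate: posterior is Pareto(max(x_m, max xᵢ), k + n).
Sample maximum = 71.17; prior scale x_m = 46.0 → posterior scale = max = 71.17.
Posterior shape = 3.2 + 10 = 13.2.
E[θ|data] = k·x_m/(k−1) = 13.2·71.17/12.2 = 77.0036.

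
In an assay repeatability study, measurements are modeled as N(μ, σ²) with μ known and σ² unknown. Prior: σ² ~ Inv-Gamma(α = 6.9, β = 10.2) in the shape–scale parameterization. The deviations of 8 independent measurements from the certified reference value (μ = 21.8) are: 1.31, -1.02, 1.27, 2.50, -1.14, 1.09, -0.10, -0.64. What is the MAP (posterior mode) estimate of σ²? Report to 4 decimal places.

With known mean μ and an Inverse-Gamma(α, β) prior on σ², the Normal likelihood is conjugate: posterior is Inv-Gamma(α + n/2, β + Σ(xᵢ−μ)²/2).
Σ(xᵢ−μ)² = (1.31)² + (-1.02)² + (1.27)² + (2.50)² + (-1.14)² + (1.09)² + (-0.10)² + (-0.64)² = 13.5267.
Posterior: Inv-Gamma(6.9 + 8/2, 10.2 + 13.5267/2) = Inv-Gamma(10.90, 16.96335).
Mode = β/(α+1) = 16.96335/11.90 = 1.4255.

1.4255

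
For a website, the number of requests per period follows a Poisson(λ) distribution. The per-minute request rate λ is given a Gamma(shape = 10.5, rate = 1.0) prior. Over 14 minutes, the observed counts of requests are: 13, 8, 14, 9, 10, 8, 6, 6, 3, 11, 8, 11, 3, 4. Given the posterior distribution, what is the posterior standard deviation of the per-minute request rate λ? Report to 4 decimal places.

0.7439

With a Gamma(shape α, rate β) prior, the Poisson likelihood is conjugate: the posterior is Gamma(α + ΣXᵢ, β + n).
Sum of counts S = 114 over n = 14 minutes.
Posterior: Gamma(α+S, β+n) = Gamma(10.5+114, 1.0+14) = Gamma(124.5, 15.0).
SD = √α/β = √124.5/15.0 = 0.7439.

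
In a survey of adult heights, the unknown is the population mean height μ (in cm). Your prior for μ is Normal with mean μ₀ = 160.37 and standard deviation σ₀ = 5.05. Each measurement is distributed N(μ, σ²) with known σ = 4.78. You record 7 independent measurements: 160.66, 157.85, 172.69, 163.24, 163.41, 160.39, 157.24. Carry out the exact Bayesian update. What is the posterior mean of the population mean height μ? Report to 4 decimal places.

For Normal data with known variance σ², a Normal(μ₀, σ₀²) prior on μ is conjugate. Posterior precision = 1/σ₀² + n/σ²; posterior mean is the precision-weighted average of μ₀ and x̄.
Σxᵢ = 160.66 + 157.85 + 172.69 + 163.24 + 163.41 + 160.39 + 157.24 = 1135.48, so n·x̄ = 1135.48.
σ₀² = 5.05² = 25.5025, σ² = 4.78² = 22.8484; σ² + n·σ₀² = 22.8484 + 7·25.5025 = 201.3659.
Posterior mean = (μ₀/σ₀² + n·x̄/σ²)/(1/σ₀² + n/σ²) = (σ²·μ₀ + σ₀²·n·x̄)/(σ² + n·σ₀²) = (22.8484·160.37 + 25.5025·1135.48)/201.3659 = 32621.776608/201.3659 = 162.0025.

162.0025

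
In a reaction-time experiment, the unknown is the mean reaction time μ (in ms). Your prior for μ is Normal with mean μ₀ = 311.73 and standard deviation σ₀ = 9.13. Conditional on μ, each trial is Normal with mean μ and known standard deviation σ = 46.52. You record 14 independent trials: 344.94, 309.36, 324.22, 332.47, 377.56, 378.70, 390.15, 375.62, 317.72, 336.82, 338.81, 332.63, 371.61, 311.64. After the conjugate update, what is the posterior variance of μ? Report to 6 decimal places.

For Normal data with known variance σ², a Normal(μ₀, σ₀²) prior on μ is conjugate. Posterior precision = 1/σ₀² + n/σ²; posterior mean is the precision-weighted average of μ₀ and x̄.
σ₀² = 9.13² = 83.3569, σ² = 46.52² = 2164.1104; σ² + n·σ₀² = 2164.1104 + 14·83.3569 = 3331.107.
Posterior precision = 1/σ₀² + n/σ² = 1/83.3569 + 14/2164.1104 = (σ² + n·σ₀²)/(σ₀²σ²) = 3331.107/(83.3569·2164.1104); posterior variance σₙ² = σ₀²σ²/(σ² + n·σ₀²) = 83.3569·2164.1104/3331.107 = 54.154230.

54.154230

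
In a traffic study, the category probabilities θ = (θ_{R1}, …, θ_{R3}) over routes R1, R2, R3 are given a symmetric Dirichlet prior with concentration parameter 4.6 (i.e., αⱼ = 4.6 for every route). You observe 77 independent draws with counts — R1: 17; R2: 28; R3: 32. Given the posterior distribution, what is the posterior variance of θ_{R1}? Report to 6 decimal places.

0.001975

The Dirichlet prior is conjugate to the Multinomial likelihood: each posterior αⱼ = prior αⱼ + observed count nⱼ.
Posterior concentration: (21.6, 32.6, 36.6), total = 90.8.
Var[θ_j] = α_j(Σα−α_j)/((Σα)²(Σα+1)) = 21.6·69.2/(90.8²·91.8) = 0.001975.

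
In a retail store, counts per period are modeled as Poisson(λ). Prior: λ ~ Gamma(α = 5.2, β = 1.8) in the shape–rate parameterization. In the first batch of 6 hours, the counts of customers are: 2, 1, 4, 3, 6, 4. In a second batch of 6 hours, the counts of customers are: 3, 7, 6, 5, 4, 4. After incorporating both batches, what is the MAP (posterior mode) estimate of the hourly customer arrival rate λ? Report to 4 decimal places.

3.8551

With a Gamma(shape α, rate β) prior, the Poisson likelihood is conjugate: the posterior is Gamma(α + ΣXᵢ, β + n).
Batch 1: sum of counts S = 20 over n = 6 hours.
After batch 1: Gamma(α+S, β+n) = Gamma(5.2+20, 1.8+6) = Gamma(25.2, 7.8).
Batch 2: sum of counts S = 29 over n = 6 hours.
After batch 2: Gamma(α+S, β+n) = Gamma(25.2+29, 7.8+6) = Gamma(54.2, 13.8).
Mode of Gamma(α,β) for α≥1 is (α−1)/β = 53.2/13.8 = 3.8551.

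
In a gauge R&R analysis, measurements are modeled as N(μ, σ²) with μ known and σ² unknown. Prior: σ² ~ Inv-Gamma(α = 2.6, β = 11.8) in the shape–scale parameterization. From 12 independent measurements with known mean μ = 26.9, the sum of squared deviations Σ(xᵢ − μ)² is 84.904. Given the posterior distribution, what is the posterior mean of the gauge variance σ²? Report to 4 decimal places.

With known mean μ and an Inverse-Gamma(α, β) prior on σ², the Normal likelihood is conjugate: posterior is Inv-Gamma(α + n/2, β + Σ(xᵢ−μ)²/2).
Posterior: Inv-Gamma(2.6 + 12/2, 11.8 + 84.904/2) = Inv-Gamma(8.60, 54.2520).
E[σ²|data] = β/(α−1) = 54.2520/7.60 = 7.1384.

7.1384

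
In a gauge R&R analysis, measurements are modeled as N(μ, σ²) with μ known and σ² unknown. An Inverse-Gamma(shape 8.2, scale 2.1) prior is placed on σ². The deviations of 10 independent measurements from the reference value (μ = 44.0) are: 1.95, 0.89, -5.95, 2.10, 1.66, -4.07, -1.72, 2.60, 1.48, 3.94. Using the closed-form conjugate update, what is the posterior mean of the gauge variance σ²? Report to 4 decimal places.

3.9082

With known mean μ and an Inverse-Gamma(α, β) prior on σ², the Normal likelihood is conjugate: posterior is Inv-Gamma(α + n/2, β + Σ(xᵢ−μ)²/2).
Σ(xᵢ−μ)² = (1.95)² + (0.89)² + (-5.95)² + (2.10)² + (1.66)² + (-4.07)² + (-1.72)² + (2.60)² + (1.48)² + (3.94)² = 91.1600.
Posterior: Inv-Gamma(8.2 + 10/2, 2.1 + 91.1600/2) = Inv-Gamma(13.20, 47.68000).
E[σ²|data] = β/(α−1) = 47.68000/12.20 = 3.9082.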